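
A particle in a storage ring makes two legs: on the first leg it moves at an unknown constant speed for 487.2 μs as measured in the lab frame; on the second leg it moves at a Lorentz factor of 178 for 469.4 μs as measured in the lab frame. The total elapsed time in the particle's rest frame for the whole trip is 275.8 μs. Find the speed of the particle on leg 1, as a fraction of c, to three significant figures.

Leg 1: speed unknown; τ_1 = 487.2/γ_1.
Leg 2: γ = 178; τ_2 = 469.4/178.0 = 2.637 μs.
Total proper time: τ_1 + 2.637 = 275.8, so τ_1 = 275.8 − 2.637 = 273.2 μs.
γ_1 = 487.2/273.2 = 1.784; β = √(1 − 1/γ²) = √0.6856.

β = 0.828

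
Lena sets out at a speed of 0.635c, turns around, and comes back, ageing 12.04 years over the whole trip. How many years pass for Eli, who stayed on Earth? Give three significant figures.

Δt = 15.6 years

γ = 1/√(1 − 0.635²) = 1/√0.5968 = 1.294
Earth-frame duration is the dilated interval: Δt = γτ = 1.294 × 12.04 years.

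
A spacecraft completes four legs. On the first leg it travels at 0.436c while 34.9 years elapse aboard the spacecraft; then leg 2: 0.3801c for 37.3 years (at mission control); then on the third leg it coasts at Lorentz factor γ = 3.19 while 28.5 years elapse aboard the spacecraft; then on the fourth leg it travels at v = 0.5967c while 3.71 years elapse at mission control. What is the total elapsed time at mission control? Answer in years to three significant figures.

Leg 1: γ = 1/√(1 − 0.436²) = 1/√0.8099 = 1.111; Δt_1 = 1.111 × 34.9 = 38.78 years.
Leg 2: 37.3 years is already measured at mission control.
Leg 3: γ = 3.19; Δt_3 = 3.190 × 28.5 = 90.92 years.
Leg 4: 3.71 years is already measured at mission control.
Total: 38.78 + 37.30 + 90.92 + 3.710 years.

Δt = 171 years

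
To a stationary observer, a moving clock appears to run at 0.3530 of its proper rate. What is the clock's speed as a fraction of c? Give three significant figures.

β = 0.936

Rate ratio = 1/γ, so γ = 1/0.3530 = 2.833.
β = √(1 − 1/γ²) = √(1 − 0.3530²) = √0.8754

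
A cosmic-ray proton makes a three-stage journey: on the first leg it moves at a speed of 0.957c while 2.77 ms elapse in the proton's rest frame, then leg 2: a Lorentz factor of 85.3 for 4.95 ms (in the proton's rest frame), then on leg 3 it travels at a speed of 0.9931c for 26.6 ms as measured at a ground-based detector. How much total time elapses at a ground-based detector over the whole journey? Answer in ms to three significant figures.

Δt = 458 ms

Leg 1: γ = 1/√(1 − 0.957²) = 1/√0.08415 = 3.447; Δt_1 = 3.447 × 2.77 = 9.549 ms.
Leg 2: γ = 85.3; Δt_2 = 85.30 × 4.95 = 422.2 ms.
Leg 3: 26.6 ms is already measured at a ground-based detector.
Total: 9.549 + 422.2 + 26.60 ms.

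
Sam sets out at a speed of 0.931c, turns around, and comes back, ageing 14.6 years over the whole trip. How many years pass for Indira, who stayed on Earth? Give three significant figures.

γ = 1/√(1 − 0.931²) = 1/√0.1332 = 2.740
Earth-frame duration is the dilated interval: Δt = γτ = 2.740 × 14.6 years.

Δt = 40.0 years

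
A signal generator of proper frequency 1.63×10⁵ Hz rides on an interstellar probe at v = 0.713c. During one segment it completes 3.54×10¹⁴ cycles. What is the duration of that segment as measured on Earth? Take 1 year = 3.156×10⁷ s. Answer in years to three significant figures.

γ = 1/√(1 − 0.713²) = 1/√0.4916 = 1.426
Proper time for N cycles: τ = N/f = 3.54×10¹⁴/(1.63×10⁵) = 2.172×10⁹ s = 68.81 years.
Lab-frame duration Δt = γτ = 1.426 × 68.81 = 98.14 years.

Δt = 98.1 years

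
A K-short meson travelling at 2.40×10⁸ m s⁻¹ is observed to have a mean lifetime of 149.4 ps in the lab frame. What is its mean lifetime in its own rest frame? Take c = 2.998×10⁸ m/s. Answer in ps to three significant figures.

τ₀ = 89.5 ps

β = 2.40×10⁸/2.998×10⁸ = 0.8005; γ = 1/√(1 − 0.8005²) = 1.669
The lab-frame lifetime is the dilated interval; the proper lifetime is τ₀ = Δt/γ = 149.4/1.669 ps.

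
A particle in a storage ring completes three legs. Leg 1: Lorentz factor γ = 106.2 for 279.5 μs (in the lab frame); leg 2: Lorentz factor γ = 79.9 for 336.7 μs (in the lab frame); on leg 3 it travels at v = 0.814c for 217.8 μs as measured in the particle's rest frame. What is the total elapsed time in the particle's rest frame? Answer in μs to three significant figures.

τ = 225 μs

Leg 1: γ = 106.2; τ_1 = 279.5/106.2 = 2.632 μs.
Leg 2: γ = 79.9; τ_2 = 336.7/79.90 = 4.214 μs.
Leg 3: 217.8 μs is already measured in the particle's rest frame.
Total: 2.632 + 4.214 + 217.8 μs.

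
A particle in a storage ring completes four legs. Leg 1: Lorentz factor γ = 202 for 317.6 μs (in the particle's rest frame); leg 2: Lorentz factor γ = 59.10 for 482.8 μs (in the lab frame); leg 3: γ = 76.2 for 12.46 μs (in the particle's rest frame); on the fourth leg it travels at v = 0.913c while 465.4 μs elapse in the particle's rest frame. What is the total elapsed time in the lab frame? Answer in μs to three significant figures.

Leg 1: γ = 202; Δt_1 = 202.0 × 317.6 = 6.416×10⁴ μs.
Leg 2: 482.8 μs is already measured in the lab frame.
Leg 3: γ = 76.2; Δt_3 = 76.20 × 12.46 = 949.5 μs.
Leg 4: γ = 1/√(1 − 0.913²) = 1/√0.1664 = 2.451; Δt_4 = 2.451 × 465.4 = 1141 μs.
Total: 6.416×10⁴ + 482.8 + 949.5 + 1141 μs.

Δt = 6.67×10⁴ μs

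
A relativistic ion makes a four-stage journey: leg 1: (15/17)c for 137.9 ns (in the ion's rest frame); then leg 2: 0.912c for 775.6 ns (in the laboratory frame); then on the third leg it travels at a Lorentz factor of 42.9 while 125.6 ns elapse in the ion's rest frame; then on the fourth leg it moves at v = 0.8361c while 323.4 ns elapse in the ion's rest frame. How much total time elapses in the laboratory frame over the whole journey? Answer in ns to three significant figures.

Leg 1: γ = 1/√(1 − (15/17)²) = 17/8 = 2.125; Δt_1 = 2.125 × 137.9 = 293.0 ns.
Leg 2: 775.6 ns is already measured in the laboratory frame.
Leg 3: γ = 42.9; Δt_3 = 42.90 × 125.6 = 5388 ns.
Leg 4: γ = 1/√(1 − 0.8361²) = 1/√0.3009 = 1.823; Δt_4 = 1.823 × 323.4 = 589.5 ns.
Total: 293.0 + 775.6 + 5388 + 589.5 ns.

Δt = 7050 ns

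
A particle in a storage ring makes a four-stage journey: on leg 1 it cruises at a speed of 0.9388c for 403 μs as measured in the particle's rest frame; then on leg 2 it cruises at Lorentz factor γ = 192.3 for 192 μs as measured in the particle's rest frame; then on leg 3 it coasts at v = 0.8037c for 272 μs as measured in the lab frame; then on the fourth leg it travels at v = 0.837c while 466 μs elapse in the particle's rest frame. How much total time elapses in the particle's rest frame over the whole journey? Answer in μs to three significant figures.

τ = 1220 μs

Leg 1: 403 μs is already measured in the particle's rest frame.
Leg 2: 192 μs is already measured in the particle's rest frame.
Leg 3: γ = 1/√(1 − 0.8037²) = 1/√0.3541 = 1.681; τ_3 = 272/1.681 = 161.8 μs.
Leg 4: 466 μs is already measured in the particle's rest frame.
Total: 403.0 + 192.0 + 161.8 + 466.0 μs.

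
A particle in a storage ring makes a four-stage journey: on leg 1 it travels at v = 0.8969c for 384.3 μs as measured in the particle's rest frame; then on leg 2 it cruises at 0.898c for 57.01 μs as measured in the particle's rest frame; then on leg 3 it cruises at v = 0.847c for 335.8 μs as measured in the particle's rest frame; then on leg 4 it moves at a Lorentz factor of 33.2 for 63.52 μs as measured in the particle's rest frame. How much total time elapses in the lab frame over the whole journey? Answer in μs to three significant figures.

Δt = 3740 μs

Leg 1: γ = 1/√(1 − 0.8969²) = 1/√0.1956 = 2.261; Δt_1 = 2.261 × 384.3 = 869.0 μs.
Leg 2: γ = 1/√(1 − 0.898²) = 1/√0.1936 = 2.273; Δt_2 = 2.273 × 57.01 = 129.6 μs.
Leg 3: γ = 1/√(1 − 0.847²) = 1/√0.2826 = 1.881; Δt_3 = 1.881 × 335.8 = 631.7 μs.
Leg 4: γ = 33.2; Δt_4 = 33.20 × 63.52 = 2109 μs.
Total: 869.0 + 129.6 + 631.7 + 2109 μs.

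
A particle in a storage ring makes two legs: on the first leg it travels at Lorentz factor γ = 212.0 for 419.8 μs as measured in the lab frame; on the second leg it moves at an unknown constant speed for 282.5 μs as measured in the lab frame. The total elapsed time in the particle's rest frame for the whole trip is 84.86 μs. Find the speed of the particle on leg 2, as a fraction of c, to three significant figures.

β = 0.956

Leg 1: γ = 212.0; τ_1 = 419.8/212.0 = 1.980 μs.
Leg 2: speed unknown; τ_2 = 282.5/γ_2.
Total proper time: 1.980 + τ_2 = 84.86, so τ_2 = 84.86 − 1.980 = 82.88 μs.
γ_2 = 282.5/82.88 = 3.409; β = √(1 − 1/γ²) = √0.9139.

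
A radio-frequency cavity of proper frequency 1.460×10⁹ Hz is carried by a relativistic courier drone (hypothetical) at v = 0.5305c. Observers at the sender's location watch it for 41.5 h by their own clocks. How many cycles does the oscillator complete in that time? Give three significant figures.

γ = 1/√(1 − 0.5305²) = 1/√0.7186 = 1.180
During 41.5 h of lab time, the oscillator's proper time advances by τ = Δt/γ = 41.5/1.180 = 35.18 h = 1.266×10⁵ s.
N = f × τ = 1.460×10⁹ × 1.266×10⁵ = 1.849×10¹⁴.

N = 1.85×10¹⁴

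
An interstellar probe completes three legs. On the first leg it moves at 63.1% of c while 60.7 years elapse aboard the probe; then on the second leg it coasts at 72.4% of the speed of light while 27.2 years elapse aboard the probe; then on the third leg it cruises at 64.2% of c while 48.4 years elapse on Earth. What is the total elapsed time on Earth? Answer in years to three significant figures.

Δt = 166 years

Leg 1: β = 0.631; γ = 1/√(1 − 0.631²) = 1/√0.6018 = 1.289; Δt_1 = 1.289 × 60.7 = 78.24 years.
Leg 2: β = 0.724; γ = 1/√(1 − 0.724²) = 1/√0.4758 = 1.450; Δt_2 = 1.450 × 27.2 = 39.43 years.
Leg 3: 48.4 years is already measured on Earth.
Total: 78.24 + 39.43 + 48.40 years.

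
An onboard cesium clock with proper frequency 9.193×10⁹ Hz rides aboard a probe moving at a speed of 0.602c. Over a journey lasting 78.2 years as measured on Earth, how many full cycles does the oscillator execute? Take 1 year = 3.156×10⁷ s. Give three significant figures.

γ = 1/√(1 − 0.602²) = 1/√0.6376 = 1.252
The oscillator's own cycle count is N = f × τ where τ is the proper time aboard the probe. τ = Δt/γ = 78.2/1.252 = 62.44 years = 1.971×10⁹ s.
N = 9.193×10⁹ × 1.971×10⁹ = 1.812×10¹⁹.

N = 1.81×10¹⁹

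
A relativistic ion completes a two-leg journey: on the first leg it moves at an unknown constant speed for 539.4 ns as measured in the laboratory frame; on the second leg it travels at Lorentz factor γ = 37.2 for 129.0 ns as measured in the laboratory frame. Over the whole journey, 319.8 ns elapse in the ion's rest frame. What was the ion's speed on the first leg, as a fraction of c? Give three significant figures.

Leg 1: speed unknown; τ_1 = 539.4/γ_1.
Leg 2: γ = 37.2; τ_2 = 129.0/37.20 = 3.468 ns.
Total proper time: τ_1 + 3.468 = 319.8, so τ_1 = 319.8 − 3.468 = 316.3 ns.
γ_1 = 539.4/316.3 = 1.705; β = √(1 − 1/γ²) = √0.6561.

β = 0.810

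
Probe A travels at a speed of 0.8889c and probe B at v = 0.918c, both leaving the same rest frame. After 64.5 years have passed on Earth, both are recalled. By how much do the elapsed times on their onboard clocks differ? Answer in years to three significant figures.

|τ_A − τ_B| = 3.97 years

A: γ = 1/√(1 − 0.8889²) = 1/√0.2099 = 2.183; τ_A = 64.5/2.183 = 29.55 years.
B: γ = 1/√(1 − 0.918²) = 1/√0.1573 = 2.522; τ_B = 64.5/2.522 = 25.58 years.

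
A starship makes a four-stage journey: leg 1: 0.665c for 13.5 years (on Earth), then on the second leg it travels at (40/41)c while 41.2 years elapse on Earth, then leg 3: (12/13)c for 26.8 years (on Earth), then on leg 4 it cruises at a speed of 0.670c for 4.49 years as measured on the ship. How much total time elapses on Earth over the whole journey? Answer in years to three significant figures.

Leg 1: 13.5 years is already measured on Earth.
Leg 2: 41.2 years is already measured on Earth.
Leg 3: 26.8 years is already measured on Earth.
Leg 4: γ = 1/√(1 − 0.670²) = 1/√0.5511 = 1.347; Δt_4 = 1.347 × 4.49 = 6.048 years.
Total: 13.50 + 41.20 + 26.80 + 6.048 years.

Δt = 87.5 years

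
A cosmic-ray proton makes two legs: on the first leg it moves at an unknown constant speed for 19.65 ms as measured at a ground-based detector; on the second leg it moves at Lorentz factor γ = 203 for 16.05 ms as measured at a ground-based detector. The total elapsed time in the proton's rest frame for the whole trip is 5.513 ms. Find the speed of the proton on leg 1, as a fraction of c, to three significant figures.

Leg 1: speed unknown; τ_1 = 19.65/γ_1.
Leg 2: γ = 203; τ_2 = 16.05/203.0 = 0.07906 ms.
Total proper time: τ_1 + 0.07906 = 5.513, so τ_1 = 5.513 − 0.07906 = 5.434 ms.
γ_1 = 19.65/5.434 = 3.616; β = √(1 − 1/γ²) = √0.9235.

β = 0.961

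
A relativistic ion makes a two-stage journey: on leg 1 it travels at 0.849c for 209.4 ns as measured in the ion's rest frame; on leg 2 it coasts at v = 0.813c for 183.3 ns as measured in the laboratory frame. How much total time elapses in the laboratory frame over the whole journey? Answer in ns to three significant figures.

Δt = 580 ns

Leg 1: γ = 1/√(1 − 0.849²) = 1/√0.2792 = 1.893; Δt_1 = 1.893 × 209.4 = 396.3 ns.
Leg 2: 183.3 ns is already measured in the laboratory frame.
Total: 396.3 + 183.3 ns.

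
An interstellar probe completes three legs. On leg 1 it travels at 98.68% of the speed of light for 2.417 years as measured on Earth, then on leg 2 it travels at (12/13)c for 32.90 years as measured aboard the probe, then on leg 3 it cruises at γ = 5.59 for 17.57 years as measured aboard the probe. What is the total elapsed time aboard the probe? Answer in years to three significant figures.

τ = 50.9 years

Leg 1: β = 0.9868; γ = 1/√(1 − 0.9868²) = 1/√0.02623 = 6.175; τ_1 = 2.417/6.175 = 0.3914 years.
Leg 2: 32.90 years is already measured aboard the probe.
Leg 3: 17.57 years is already measured aboard the probe.
Total: 0.3914 + 32.90 + 17.57 years.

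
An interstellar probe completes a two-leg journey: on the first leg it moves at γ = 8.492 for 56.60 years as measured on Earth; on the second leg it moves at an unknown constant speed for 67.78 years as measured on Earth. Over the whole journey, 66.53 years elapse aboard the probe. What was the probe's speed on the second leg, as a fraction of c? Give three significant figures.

β = 0.469

Leg 1: γ = 8.492; τ_1 = 56.60/8.492 = 6.665 years.
Leg 2: speed unknown; τ_2 = 67.78/γ_2.
Total proper time: 6.665 + τ_2 = 66.53, so τ_2 = 66.53 − 6.665 = 59.86 years.
γ_2 = 67.78/59.86 = 1.132; β = √(1 − 1/γ²) = √0.2199.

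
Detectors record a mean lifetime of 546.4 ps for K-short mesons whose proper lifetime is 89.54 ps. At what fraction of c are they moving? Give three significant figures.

v = 0.986c

γ = Δt/τ₀ = 546.4/89.54 = 6.102
β = √(1 − 1/γ²) = √(1 − 0.02685) = √0.9731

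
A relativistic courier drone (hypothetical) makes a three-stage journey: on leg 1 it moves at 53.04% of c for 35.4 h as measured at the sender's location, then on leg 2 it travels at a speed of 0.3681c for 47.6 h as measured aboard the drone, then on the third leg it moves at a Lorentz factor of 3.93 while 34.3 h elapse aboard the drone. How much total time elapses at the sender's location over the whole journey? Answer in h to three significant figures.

Δt = 221 h

Leg 1: 35.4 h is already measured at the sender's location.
Leg 2: γ = 1/√(1 − 0.3681²) = 1/√0.8645 = 1.076; Δt_2 = 1.076 × 47.6 = 51.19 h.
Leg 3: γ = 3.93; Δt_3 = 3.930 × 34.3 = 134.8 h.
Total: 35.40 + 51.19 + 134.8 h.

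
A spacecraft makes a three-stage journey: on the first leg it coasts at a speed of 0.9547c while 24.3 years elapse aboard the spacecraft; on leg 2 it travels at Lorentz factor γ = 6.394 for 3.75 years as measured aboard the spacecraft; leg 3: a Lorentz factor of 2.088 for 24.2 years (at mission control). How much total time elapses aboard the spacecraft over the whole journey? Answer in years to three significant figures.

Leg 1: 24.3 years is already measured aboard the spacecraft.
Leg 2: 3.75 years is already measured aboard the spacecraft.
Leg 3: γ = 2.088; τ_3 = 24.2/2.088 = 11.59 years.
Total: 24.30 + 3.750 + 11.59 years.

τ = 39.6 years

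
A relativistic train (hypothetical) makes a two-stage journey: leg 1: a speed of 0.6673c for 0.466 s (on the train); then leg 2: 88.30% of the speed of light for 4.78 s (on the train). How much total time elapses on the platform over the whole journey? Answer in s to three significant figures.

Δt = 10.8 s

Leg 1: γ = 1/√(1 − 0.6673²) = 1/√0.5547 = 1.343; Δt_1 = 1.343 × 0.466 = 0.6257 s.
Leg 2: β = 0.8830; γ = 1/√(1 − 0.8830²) = 1/√0.2203 = 2.131; Δt_2 = 2.131 × 4.78 = 10.18 s.
Total: 0.6257 + 10.18 s.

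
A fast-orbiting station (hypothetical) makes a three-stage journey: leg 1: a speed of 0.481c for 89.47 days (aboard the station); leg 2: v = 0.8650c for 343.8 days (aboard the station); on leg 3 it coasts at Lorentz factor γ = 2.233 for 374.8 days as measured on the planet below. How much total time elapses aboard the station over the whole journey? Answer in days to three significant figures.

Leg 1: 89.47 days is already measured aboard the station.
Leg 2: 343.8 days is already measured aboard the station.
Leg 3: γ = 2.233; τ_3 = 374.8/2.233 = 167.8 days.
Total: 89.47 + 343.8 + 167.8 days.

τ = 601 days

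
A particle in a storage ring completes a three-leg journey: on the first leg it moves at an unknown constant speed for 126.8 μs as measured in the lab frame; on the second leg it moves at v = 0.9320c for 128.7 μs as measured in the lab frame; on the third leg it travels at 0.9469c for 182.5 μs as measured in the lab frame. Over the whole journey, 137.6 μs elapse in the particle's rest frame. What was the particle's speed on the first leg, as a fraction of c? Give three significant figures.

Leg 1: speed unknown; τ_1 = 126.8/γ_1.
Leg 2: γ = 1/√(1 − 0.9320²) = 1/√0.1314 = 2.759; τ_2 = 128.7/2.759 = 46.65 μs.
Leg 3: γ = 1/√(1 − 0.9469²) = 1/√0.1034 = 3.110; τ_3 = 182.5/3.110 = 58.68 μs.
Total proper time: τ_1 + 46.65 + 58.68 = 137.6, so τ_1 = 137.6 − 105.3 = 32.27 μs.
γ_1 = 126.8/32.27 = 3.929; β = √(1 − 1/γ²) = √0.9352.

β = 0.967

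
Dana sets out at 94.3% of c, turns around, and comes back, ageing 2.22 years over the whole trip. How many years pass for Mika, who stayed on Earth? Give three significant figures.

Δt = 6.67 years

β = 0.943; γ = 1/√(1 − 0.943²) = 1/√0.1108 = 3.005
Earth-frame duration is the dilated interval: Δt = γτ = 3.005 × 2.22 years.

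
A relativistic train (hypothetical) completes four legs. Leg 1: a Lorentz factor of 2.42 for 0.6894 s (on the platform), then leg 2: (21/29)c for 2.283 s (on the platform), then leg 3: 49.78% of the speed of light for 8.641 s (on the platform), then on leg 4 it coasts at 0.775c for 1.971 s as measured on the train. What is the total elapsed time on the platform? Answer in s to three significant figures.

Leg 1: 0.6894 s is already measured on the platform.
Leg 2: 2.283 s is already measured on the platform.
Leg 3: 8.641 s is already measured on the platform.
Leg 4: γ = 1/√(1 − 0.775²) = 1/√0.3994 = 1.582; Δt_4 = 1.582 × 1.971 = 3.119 s.
Total: 0.6894 + 2.283 + 8.641 + 3.119 s.

Δt = 14.7 s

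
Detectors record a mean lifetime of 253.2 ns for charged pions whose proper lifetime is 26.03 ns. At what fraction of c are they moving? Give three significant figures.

γ = Δt/τ₀ = 253.2/26.03 = 9.727
β = √(1 − 1/γ²) = √(1 − 0.01057) = √0.9894

β = 0.995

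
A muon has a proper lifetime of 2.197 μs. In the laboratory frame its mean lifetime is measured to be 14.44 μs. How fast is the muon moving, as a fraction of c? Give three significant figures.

v = 0.988c

γ = Δt/τ₀ = 14.44/2.197 = 6.573
β = √(1 − 1/γ²) = √(1 − 0.02315) = √0.9769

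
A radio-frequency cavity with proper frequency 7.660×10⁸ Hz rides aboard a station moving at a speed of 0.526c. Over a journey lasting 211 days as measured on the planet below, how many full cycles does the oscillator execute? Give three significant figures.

N = 1.19×10¹⁶

γ = 1/√(1 − 0.526²) = 1/√0.7233 = 1.176
The oscillator's own cycle count is N = f × τ where τ is the proper time aboard the station. τ = Δt/γ = 211/1.176 = 179.5 days = 1.550×10⁷ s.
N = 7.660×10⁸ × 1.550×10⁷ = 1.188×10¹⁶.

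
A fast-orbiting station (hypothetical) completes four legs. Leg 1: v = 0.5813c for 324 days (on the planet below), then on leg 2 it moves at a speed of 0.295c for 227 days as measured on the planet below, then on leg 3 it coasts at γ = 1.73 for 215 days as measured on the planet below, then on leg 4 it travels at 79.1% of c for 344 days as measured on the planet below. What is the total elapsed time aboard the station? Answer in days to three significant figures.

Leg 1: γ = 1/√(1 − 0.5813²) = 1/√0.6621 = 1.229; τ_1 = 324/1.229 = 263.6 days.
Leg 2: γ = 1/√(1 − 0.295²) = 1/√0.9130 = 1.047; τ_2 = 227/1.047 = 216.9 days.
Leg 3: γ = 1.73; τ_3 = 215/1.730 = 124.3 days.
Leg 4: β = 0.791; γ = 1/√(1 − 0.791²) = 1/√0.3743 = 1.634; τ_4 = 344/1.634 = 210.5 days.
Total: 263.6 + 216.9 + 124.3 + 210.5 days.

τ = 815 days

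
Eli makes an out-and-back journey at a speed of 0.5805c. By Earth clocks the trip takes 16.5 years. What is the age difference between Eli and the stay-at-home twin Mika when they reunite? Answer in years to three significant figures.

γ = 1/√(1 − 0.5805²) = 1/√0.6630 = 1.228
Eli's elapsed proper time: τ = 16.5/1.228 = 13.44 years.
Age gap = Δt − τ = 16.5 − 13.44 years.

Δt − τ = 3.06 years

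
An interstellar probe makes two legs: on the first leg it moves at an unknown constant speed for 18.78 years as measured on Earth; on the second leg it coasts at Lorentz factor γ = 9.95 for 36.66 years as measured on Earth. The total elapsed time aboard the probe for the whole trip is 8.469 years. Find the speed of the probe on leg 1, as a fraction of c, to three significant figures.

Leg 1: speed unknown; τ_1 = 18.78/γ_1.
Leg 2: γ = 9.95; τ_2 = 36.66/9.950 = 3.684 years.
Total proper time: τ_1 + 3.684 = 8.469, so τ_1 = 8.469 − 3.684 = 4.785 years.
γ_1 = 18.78/4.785 = 3.925; β = √(1 − 1/γ²) = √0.9351.

β = 0.967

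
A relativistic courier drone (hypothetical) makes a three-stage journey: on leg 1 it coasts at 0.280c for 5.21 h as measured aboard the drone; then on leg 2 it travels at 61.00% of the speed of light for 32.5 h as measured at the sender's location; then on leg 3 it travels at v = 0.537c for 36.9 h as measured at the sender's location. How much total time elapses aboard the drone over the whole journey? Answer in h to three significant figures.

Leg 1: 5.21 h is already measured aboard the drone.
Leg 2: β = 0.6100; γ = 1/√(1 − 0.6100²) = 1/√0.6279 = 1.262; τ_2 = 32.5/1.262 = 25.75 h.
Leg 3: γ = 1/√(1 − 0.537²) = 1/√0.7116 = 1.185; τ_3 = 36.9/1.185 = 31.13 h.
Total: 5.210 + 25.75 + 31.13 h.

τ = 62.1 h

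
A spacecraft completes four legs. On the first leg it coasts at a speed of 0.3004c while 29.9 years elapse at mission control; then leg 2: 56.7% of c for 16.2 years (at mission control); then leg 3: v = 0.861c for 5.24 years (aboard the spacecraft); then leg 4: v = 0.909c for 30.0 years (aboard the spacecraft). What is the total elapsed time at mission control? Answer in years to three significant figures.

Leg 1: 29.9 years is already measured at mission control.
Leg 2: 16.2 years is already measured at mission control.
Leg 3: γ = 1/√(1 − 0.861²) = 1/√0.2587 = 1.966; Δt_3 = 1.966 × 5.24 = 10.30 years.
Leg 4: γ = 1/√(1 − 0.909²) = 1/√0.1737 = 2.399; Δt_4 = 2.399 × 30.0 = 71.98 years.
Total: 29.90 + 16.20 + 10.30 + 71.98 years.

Δt = 128 years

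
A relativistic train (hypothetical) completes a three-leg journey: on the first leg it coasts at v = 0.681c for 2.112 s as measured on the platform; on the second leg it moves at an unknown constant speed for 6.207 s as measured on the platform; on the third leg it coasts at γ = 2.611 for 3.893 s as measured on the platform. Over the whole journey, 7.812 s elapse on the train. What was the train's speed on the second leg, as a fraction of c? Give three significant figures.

β = 0.639

Leg 1: γ = 1/√(1 − 0.681²) = 1/√0.5362 = 1.366; τ_1 = 2.112/1.366 = 1.547 s.
Leg 2: speed unknown; τ_2 = 6.207/γ_2.
Leg 3: γ = 2.611; τ_3 = 3.893/2.611 = 1.491 s.
Total proper time: 1.547 + τ_2 + 1.491 = 7.812, so τ_2 = 7.812 − 3.038 = 4.774 s.
γ_2 = 6.207/4.774 = 1.300; β = √(1 − 1/γ²) = √0.4083.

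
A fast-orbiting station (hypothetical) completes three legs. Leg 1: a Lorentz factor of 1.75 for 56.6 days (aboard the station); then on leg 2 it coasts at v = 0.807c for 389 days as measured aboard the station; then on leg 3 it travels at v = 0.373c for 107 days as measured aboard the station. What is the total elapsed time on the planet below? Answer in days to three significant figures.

Leg 1: γ = 1.75; Δt_1 = 1.750 × 56.6 = 99.05 days.
Leg 2: γ = 1/√(1 − 0.807²) = 1/√0.3488 = 1.693; Δt_2 = 1.693 × 389 = 658.7 days.
Leg 3: γ = 1/√(1 − 0.373²) = 1/√0.8609 = 1.078; Δt_3 = 1.078 × 107 = 115.3 days.
Total: 99.05 + 658.7 + 115.3 days.

Δt = 873 days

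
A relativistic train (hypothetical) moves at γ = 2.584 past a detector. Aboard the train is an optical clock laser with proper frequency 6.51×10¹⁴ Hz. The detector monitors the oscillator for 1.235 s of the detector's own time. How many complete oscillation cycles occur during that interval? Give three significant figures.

γ = 2.584
During 1.235 s of lab time, the oscillator's proper time advances by τ = Δt/γ = 1.235/2.584 = 0.4779 s = 4.779×10⁻¹ s.
N = f × τ = 6.51×10¹⁴ × 4.779×10⁻¹ = 3.111×10¹⁴.

N = 3.11×10¹⁴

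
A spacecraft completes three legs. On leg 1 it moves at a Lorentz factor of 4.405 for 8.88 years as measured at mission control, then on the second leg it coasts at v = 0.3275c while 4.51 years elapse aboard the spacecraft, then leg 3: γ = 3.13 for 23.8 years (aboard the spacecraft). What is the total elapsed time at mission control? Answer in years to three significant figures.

Δt = 88.1 years

Leg 1: 8.88 years is already measured at mission control.
Leg 2: γ = 1/√(1 − 0.3275²) = 1/√0.8927 = 1.058; Δt_2 = 1.058 × 4.51 = 4.773 years.
Leg 3: γ = 3.13; Δt_3 = 3.130 × 23.8 = 74.49 years.
Total: 8.880 + 4.773 + 74.49 years.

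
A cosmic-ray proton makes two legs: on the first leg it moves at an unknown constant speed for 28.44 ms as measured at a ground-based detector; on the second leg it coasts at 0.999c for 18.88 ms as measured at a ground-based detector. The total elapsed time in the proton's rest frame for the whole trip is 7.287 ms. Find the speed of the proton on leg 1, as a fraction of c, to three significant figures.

β = 0.974

Leg 1: speed unknown; τ_1 = 28.44/γ_1.
Leg 2: γ = 1/√(1 − 0.999²) = 1/√0.001999 = 22.37; τ_2 = 18.88/22.37 = 0.8441 ms.
Total proper time: τ_1 + 0.8441 = 7.287, so τ_1 = 7.287 − 0.8441 = 6.443 ms.
γ_1 = 28.44/6.443 = 4.414; β = √(1 − 1/γ²) = √0.9487.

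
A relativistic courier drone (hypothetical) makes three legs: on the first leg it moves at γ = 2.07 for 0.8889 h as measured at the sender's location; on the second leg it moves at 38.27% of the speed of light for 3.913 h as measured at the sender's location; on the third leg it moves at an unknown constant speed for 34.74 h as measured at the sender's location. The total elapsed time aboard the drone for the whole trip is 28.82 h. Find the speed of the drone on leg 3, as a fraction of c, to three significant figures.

β = 0.701

Leg 1: γ = 2.07; τ_1 = 0.8889/2.070 = 0.4294 h.
Leg 2: β = 0.3827; γ = 1/√(1 − 0.3827²) = 1/√0.8535 = 1.082; τ_2 = 3.913/1.082 = 3.615 h.
Leg 3: speed unknown; τ_3 = 34.74/γ_3.
Total proper time: 0.4294 + 3.615 + τ_3 = 28.82, so τ_3 = 28.82 − 4.045 = 24.78 h.
γ_3 = 34.74/24.78 = 1.402; β = √(1 − 1/γ²) = √0.4914.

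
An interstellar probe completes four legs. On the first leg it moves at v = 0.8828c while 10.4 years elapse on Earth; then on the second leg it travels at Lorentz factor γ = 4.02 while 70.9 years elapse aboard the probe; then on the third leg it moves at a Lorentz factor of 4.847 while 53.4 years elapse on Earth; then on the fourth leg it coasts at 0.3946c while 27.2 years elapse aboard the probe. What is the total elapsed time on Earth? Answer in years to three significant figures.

Leg 1: 10.4 years is already measured on Earth.
Leg 2: γ = 4.02; Δt_2 = 4.020 × 70.9 = 285.0 years.
Leg 3: 53.4 years is already measured on Earth.
Leg 4: γ = 1/√(1 − 0.3946²) = 1/√0.8443 = 1.088; Δt_4 = 1.088 × 27.2 = 29.60 years.
Total: 10.40 + 285.0 + 53.40 + 29.60 years.

Δt = 378 years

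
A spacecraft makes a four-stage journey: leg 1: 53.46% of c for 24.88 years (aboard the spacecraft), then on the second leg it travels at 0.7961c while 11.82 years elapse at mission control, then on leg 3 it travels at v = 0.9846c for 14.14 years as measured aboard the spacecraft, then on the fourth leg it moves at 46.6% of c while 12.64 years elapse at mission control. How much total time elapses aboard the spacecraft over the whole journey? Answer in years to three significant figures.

τ = 57.4 years

Leg 1: 24.88 years is already measured aboard the spacecraft.
Leg 2: γ = 1/√(1 − 0.7961²) = 1/√0.3662 = 1.652; τ_2 = 11.82/1.652 = 7.153 years.
Leg 3: 14.14 years is already measured aboard the spacecraft.
Leg 4: β = 0.466; γ = 1/√(1 − 0.466²) = 1/√0.7828 = 1.130; τ_4 = 12.64/1.130 = 11.18 years.
Total: 24.88 + 7.153 + 14.14 + 11.18 years.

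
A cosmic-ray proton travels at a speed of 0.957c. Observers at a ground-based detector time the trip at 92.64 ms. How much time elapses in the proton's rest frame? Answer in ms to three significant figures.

γ = 1/√(1 − 0.957²) = 1/√0.08415 = 3.447
The interval measured at a ground-based detector is the dilated one; the clock in the proton's rest frame measures the proper time τ = Δt/γ = 92.64/3.447 ms.

τ = 26.9 ms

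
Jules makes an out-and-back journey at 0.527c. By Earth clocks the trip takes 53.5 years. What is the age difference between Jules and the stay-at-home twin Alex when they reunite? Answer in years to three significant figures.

γ = 1/√(1 − 0.527²) = 1/√0.7223 = 1.177
Jules's elapsed proper time: τ = 53.5/1.177 = 45.47 years.
Age gap = Δt − τ = 53.5 − 45.47 years.

Δt − τ = 8.03 years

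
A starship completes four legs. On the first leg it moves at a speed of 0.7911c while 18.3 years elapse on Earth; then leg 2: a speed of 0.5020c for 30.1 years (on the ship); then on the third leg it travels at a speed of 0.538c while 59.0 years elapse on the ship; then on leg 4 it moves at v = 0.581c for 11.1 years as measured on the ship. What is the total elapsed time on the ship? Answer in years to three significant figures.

Leg 1: γ = 1/√(1 − 0.7911²) = 1/√0.3742 = 1.635; τ_1 = 18.3/1.635 = 11.19 years.
Leg 2: 30.1 years is already measured on the ship.
Leg 3: 59.0 years is already measured on the ship.
Leg 4: 11.1 years is already measured on the ship.
Total: 11.19 + 30.10 + 59.00 + 11.10 years.

τ = 111 years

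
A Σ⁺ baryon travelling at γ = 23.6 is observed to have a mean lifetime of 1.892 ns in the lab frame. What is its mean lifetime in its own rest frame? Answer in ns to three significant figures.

γ = 23.6
The lab-frame lifetime is the dilated interval; the proper lifetime is τ₀ = Δt/γ = 1.892/23.60 ns.

τ₀ = 0.0802 ns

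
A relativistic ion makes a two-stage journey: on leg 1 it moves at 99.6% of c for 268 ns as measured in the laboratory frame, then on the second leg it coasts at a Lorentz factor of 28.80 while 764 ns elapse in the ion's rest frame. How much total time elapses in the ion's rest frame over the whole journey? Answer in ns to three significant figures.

Leg 1: β = 0.996; γ = 1/√(1 − 0.996²) = 1/√0.007984 = 11.19; τ_1 = 268/11.19 = 23.95 ns.
Leg 2: 764 ns is already measured in the ion's rest frame.
Total: 23.95 + 764.0 ns.

τ = 788 ns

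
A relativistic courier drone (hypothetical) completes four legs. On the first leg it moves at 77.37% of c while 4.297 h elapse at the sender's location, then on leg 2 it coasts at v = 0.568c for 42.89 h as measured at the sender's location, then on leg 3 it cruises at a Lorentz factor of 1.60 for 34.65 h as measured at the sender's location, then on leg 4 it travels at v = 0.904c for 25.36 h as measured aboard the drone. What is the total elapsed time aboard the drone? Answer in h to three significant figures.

τ = 85.0 h

Leg 1: β = 0.7737; γ = 1/√(1 − 0.7737²) = 1/√0.4014 = 1.578; τ_1 = 4.297/1.578 = 2.722 h.
Leg 2: γ = 1/√(1 − 0.568²) = 1/√0.6774 = 1.215; τ_2 = 42.89/1.215 = 35.30 h.
Leg 3: γ = 1.60; τ_3 = 34.65/1.600 = 21.66 h.
Leg 4: 25.36 h is already measured aboard the drone.
Total: 2.722 + 35.30 + 21.66 + 25.36 h.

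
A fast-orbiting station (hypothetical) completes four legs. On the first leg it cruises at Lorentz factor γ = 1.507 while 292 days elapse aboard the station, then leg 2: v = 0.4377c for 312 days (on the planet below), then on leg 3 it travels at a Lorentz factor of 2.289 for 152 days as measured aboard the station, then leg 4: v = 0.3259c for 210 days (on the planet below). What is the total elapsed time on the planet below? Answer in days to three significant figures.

Δt = 1310 days

Leg 1: γ = 1.507; Δt_1 = 1.507 × 292 = 440.0 days.
Leg 2: 312 days is already measured on the planet below.
Leg 3: γ = 2.289; Δt_3 = 2.289 × 152 = 347.9 days.
Leg 4: 210 days is already measured on the planet below.
Total: 440.0 + 312.0 + 347.9 + 210.0 days.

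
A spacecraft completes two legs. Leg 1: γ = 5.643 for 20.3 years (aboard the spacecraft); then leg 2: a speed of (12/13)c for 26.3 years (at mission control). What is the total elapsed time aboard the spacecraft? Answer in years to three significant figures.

Leg 1: 20.3 years is already measured aboard the spacecraft.
Leg 2: γ = 1/√(1 − (12/13)²) = 13/5 = 2.600; τ_2 = 26.3/2.600 = 10.12 years.
Total: 20.30 + 10.12 years.

τ = 30.4 years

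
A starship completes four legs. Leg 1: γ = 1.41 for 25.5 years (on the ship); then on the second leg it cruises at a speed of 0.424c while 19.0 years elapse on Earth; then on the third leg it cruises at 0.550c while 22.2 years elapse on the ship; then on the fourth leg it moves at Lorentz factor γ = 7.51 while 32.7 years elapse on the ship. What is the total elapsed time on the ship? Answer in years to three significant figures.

Leg 1: 25.5 years is already measured on the ship.
Leg 2: γ = 1/√(1 − 0.424²) = 1/√0.8202 = 1.104; τ_2 = 19.0/1.104 = 17.21 years.
Leg 3: 22.2 years is already measured on the ship.
Leg 4: 32.7 years is already measured on the ship.
Total: 25.50 + 17.21 + 22.20 + 32.70 years.

τ = 97.6 years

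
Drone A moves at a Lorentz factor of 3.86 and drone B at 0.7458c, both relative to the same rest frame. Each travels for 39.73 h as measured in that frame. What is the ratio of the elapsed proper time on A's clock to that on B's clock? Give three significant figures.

A: γ = 3.86. B: γ = 1/√(1 − 0.7458²) = 1/√0.4438 = 1.501.
τ_A/τ_B = γ_B/γ_A = 1.501/3.860 = 0.3889, so τ_A/τ_B = 0.3889.

τ_A/τ_B = 0.389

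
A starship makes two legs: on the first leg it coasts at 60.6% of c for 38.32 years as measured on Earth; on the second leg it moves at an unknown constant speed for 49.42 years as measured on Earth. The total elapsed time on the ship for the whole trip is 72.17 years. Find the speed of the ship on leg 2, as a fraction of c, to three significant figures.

β = 0.537

Leg 1: β = 0.606; γ = 1/√(1 − 0.606²) = 1/√0.6328 = 1.257; τ_1 = 38.32/1.257 = 30.48 years.
Leg 2: speed unknown; τ_2 = 49.42/γ_2.
Total proper time: 30.48 + τ_2 = 72.17, so τ_2 = 72.17 − 30.48 = 41.69 years.
γ_2 = 49.42/41.69 = 1.185; β = √(1 − 1/γ²) = √0.2884.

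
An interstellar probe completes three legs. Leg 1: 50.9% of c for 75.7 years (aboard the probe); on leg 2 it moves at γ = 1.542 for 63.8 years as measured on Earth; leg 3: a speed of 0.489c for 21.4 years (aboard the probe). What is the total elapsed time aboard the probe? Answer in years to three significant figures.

τ = 138 years

Leg 1: 75.7 years is already measured aboard the probe.
Leg 2: γ = 1.542; τ_2 = 63.8/1.542 = 41.37 years.
Leg 3: 21.4 years is already measured aboard the probe.
Total: 75.70 + 41.37 + 21.40 years.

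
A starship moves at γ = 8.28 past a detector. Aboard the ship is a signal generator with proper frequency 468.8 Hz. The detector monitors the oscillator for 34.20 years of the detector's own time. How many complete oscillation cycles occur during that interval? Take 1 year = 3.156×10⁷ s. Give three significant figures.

N = 6.11×10¹⁰

γ = 8.28
During 34.20 years of lab time, the oscillator's proper time advances by τ = Δt/γ = 34.20/8.280 = 4.130 years = 1.304×10⁸ s.
N = f × τ = 468.8 × 1.304×10⁸ = 6.111×10¹⁰.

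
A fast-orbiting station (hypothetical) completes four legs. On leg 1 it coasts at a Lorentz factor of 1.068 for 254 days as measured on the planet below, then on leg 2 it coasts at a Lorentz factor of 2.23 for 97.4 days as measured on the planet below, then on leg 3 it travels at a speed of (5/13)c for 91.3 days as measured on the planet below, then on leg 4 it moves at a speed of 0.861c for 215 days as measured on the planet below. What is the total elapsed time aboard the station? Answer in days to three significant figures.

Leg 1: γ = 1.068; τ_1 = 254/1.068 = 237.8 days.
Leg 2: γ = 2.23; τ_2 = 97.4/2.230 = 43.68 days.
Leg 3: γ = 1/√(1 − (5/13)²) = 13/12 ≈ 1.083; τ_3 = 91.3/1.083 = 84.28 days.
Leg 4: γ = 1/√(1 − 0.861²) = 1/√0.2587 = 1.966; τ_4 = 215/1.966 = 109.4 days.
Total: 237.8 + 43.68 + 84.28 + 109.4 days.

τ = 475 days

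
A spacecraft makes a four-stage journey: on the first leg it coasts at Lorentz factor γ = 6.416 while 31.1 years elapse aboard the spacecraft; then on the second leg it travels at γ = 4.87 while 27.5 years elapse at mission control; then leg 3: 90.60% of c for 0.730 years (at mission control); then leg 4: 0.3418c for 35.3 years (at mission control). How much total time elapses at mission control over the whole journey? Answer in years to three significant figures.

Leg 1: γ = 6.416; Δt_1 = 6.416 × 31.1 = 199.5 years.
Leg 2: 27.5 years is already measured at mission control.
Leg 3: 0.730 years is already measured at mission control.
Leg 4: 35.3 years is already measured at mission control.
Total: 199.5 + 27.50 + 0.7300 + 35.30 years.

Δt = 263 years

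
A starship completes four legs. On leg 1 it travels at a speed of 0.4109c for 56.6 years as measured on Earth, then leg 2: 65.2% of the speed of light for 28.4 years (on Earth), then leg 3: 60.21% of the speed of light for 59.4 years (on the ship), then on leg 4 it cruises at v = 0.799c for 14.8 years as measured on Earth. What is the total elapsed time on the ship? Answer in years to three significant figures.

τ = 141 years

Leg 1: γ = 1/√(1 − 0.4109²) = 1/√0.8312 = 1.097; τ_1 = 56.6/1.097 = 51.60 years.
Leg 2: β = 0.652; γ = 1/√(1 − 0.652²) = 1/√0.5749 = 1.319; τ_2 = 28.4/1.319 = 21.53 years.
Leg 3: 59.4 years is already measured on the ship.
Leg 4: γ = 1/√(1 − 0.799²) = 1/√0.3616 = 1.663; τ_4 = 14.8/1.663 = 8.900 years.
Total: 51.60 + 21.53 + 59.40 + 8.900 years.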